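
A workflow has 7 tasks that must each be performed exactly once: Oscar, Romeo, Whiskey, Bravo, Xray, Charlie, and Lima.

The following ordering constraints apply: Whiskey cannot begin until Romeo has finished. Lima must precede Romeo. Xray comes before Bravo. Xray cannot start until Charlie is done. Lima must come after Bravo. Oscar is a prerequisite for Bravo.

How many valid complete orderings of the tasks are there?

3

The tasks with no prerequisites are Oscar, Charlie; any of them can be placed first.
Enumerating by repeatedly choosing an available task (one whose prerequisites are all placed) gives 3 distinct complete orderings.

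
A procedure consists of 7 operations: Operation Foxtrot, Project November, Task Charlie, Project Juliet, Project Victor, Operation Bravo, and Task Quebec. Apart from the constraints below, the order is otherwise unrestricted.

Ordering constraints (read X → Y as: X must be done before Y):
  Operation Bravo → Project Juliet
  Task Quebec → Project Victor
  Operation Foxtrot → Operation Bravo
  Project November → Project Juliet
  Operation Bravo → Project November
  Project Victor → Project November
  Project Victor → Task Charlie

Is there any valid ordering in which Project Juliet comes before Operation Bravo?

The constraints give a chain Operation Bravo → Project Juliet, which forces Operation Bravo before Project Juliet.
Hence Project Juliet can never be scheduled before Operation Bravo.

No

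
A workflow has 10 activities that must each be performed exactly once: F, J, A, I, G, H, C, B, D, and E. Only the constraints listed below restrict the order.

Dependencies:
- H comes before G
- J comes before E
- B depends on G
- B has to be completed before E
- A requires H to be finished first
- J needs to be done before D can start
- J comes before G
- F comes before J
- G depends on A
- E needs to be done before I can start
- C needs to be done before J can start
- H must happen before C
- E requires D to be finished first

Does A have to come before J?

Nothing in the constraints links A and J; they are unordered relative to each other.
There exist valid orderings with J before A, so A is not required to come first.

No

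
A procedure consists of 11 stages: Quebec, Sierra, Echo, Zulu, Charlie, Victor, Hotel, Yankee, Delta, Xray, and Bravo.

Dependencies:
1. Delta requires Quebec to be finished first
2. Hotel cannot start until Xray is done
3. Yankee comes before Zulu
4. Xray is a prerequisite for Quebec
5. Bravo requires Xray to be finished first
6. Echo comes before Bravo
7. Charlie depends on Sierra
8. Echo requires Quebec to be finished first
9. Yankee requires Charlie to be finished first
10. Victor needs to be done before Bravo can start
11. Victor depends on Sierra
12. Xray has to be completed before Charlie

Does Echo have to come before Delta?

No

No chain of constraints connects Echo to Delta in either direction.
So Echo can come before Delta or after — it is not forced.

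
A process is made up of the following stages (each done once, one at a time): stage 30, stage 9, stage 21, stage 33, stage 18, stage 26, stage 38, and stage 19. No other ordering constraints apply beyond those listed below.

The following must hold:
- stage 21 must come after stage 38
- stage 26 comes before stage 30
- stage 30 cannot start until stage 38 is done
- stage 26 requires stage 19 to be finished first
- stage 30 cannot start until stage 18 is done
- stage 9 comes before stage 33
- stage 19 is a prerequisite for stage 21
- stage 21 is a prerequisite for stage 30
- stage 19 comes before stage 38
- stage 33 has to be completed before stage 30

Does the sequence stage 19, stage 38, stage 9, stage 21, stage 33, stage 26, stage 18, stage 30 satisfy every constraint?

Yes

Checking each listed constraint against this order: for instance, stage 38 is in position 2 and stage 30 in position 8, so that constraint holds — and the remaining constraints check out the same way.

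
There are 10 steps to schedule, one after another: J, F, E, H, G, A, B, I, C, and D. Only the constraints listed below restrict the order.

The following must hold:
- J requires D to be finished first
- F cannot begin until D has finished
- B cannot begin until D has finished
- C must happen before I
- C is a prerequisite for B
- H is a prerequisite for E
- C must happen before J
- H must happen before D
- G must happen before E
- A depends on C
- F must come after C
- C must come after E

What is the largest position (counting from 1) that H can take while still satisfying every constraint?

2

Following every chain forward from H, the steps that must come later are J, F, E, A, B, I, C, D — 8 of them.
So at least 8 steps follow H, putting H no later than position 2. That position is achievable by scheduling everything else first.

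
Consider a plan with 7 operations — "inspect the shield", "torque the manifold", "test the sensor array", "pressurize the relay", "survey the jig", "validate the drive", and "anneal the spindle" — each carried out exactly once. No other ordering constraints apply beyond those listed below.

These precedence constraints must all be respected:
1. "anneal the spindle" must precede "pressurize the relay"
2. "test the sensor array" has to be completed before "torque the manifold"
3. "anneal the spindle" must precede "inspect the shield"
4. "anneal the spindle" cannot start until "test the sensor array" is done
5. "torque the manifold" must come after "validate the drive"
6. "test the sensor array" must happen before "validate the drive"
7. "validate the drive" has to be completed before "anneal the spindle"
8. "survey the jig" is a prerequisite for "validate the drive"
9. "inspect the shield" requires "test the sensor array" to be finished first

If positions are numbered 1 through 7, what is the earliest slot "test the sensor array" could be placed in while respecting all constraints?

Nothing is required before "test the sensor array"; it can be the very first operation.

1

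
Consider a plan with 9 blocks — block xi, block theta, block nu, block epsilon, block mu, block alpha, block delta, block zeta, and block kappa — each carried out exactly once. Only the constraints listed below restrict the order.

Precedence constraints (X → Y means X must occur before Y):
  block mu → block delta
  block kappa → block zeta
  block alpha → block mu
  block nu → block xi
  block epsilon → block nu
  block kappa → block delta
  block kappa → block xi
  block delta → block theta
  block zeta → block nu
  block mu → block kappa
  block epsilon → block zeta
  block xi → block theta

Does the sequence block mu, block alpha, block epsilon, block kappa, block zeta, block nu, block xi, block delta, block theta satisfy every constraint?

The sequence places block mu ahead of block alpha.
But one of the constraints requires block alpha before block mu, so this ordering violates it.

No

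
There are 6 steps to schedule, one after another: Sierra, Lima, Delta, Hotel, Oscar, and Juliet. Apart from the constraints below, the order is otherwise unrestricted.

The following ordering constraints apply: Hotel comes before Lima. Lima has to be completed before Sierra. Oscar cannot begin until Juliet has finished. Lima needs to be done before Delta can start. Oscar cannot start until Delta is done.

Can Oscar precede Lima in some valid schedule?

There is a dependency chain Lima → Delta → Oscar, so Oscar always comes after Lima.
So no valid ordering can have Oscar before Lima.

No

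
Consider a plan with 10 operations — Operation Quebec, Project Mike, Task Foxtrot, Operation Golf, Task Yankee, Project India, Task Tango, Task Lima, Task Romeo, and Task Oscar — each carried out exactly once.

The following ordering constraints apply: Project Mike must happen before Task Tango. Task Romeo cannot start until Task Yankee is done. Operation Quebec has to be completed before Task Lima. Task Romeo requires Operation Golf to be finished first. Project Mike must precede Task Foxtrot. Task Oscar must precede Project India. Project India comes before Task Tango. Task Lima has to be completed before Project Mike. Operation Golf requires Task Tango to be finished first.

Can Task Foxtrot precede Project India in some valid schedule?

Yes

The constraints leave Task Foxtrot and Project India unordered relative to each other; nothing requires Project India earlier.
That means at least one valid schedule has Task Foxtrot before Project India.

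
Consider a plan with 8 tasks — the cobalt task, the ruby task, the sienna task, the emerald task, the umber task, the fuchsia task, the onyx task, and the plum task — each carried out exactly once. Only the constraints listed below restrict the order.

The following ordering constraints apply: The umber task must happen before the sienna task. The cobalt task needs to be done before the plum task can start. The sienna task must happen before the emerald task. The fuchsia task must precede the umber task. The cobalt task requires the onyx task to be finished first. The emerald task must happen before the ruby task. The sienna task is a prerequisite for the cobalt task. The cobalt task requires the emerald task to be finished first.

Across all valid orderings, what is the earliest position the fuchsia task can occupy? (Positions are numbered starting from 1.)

1

The fuchsia task has no prerequisites at all, so it can go in position 1.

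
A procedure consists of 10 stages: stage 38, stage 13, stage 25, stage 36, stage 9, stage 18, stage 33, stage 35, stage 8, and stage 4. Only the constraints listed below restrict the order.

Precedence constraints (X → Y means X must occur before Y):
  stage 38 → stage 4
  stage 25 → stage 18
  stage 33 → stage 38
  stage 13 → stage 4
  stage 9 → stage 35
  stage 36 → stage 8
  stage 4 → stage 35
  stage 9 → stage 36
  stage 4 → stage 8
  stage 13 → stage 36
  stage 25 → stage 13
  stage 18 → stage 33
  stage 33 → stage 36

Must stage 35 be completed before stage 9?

The constraints actually force stage 9 before stage 35 (via stage 9 → stage 35), not the other way around.
So stage 35 never precedes stage 9.

No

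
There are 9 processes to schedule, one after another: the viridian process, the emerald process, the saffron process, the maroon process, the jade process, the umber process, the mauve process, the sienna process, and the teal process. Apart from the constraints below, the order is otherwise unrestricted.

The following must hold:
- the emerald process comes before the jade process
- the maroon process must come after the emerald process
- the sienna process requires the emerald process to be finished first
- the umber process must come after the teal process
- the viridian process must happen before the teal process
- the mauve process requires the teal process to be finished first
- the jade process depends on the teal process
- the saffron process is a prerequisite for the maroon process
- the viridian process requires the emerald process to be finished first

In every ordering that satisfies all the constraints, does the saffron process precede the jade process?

No chain of constraints connects the saffron process to the jade process in either direction.
A valid ordering placing the jade process before the saffron process exists, so the answer is no.

No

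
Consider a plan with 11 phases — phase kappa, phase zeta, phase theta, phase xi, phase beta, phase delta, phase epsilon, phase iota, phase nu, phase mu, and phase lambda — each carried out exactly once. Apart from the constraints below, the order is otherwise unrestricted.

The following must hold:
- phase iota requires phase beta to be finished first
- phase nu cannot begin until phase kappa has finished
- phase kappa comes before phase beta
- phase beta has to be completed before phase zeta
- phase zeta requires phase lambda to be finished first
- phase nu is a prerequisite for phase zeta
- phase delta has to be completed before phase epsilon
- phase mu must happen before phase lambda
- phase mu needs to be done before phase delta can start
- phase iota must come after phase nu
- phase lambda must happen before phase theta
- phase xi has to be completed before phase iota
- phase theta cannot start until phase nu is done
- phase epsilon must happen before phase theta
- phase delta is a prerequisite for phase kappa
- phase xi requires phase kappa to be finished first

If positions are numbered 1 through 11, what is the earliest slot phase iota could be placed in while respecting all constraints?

7

Every phase that must precede phase iota has to come before it. Tracing all chains that end at phase iota, those phases are: phase kappa, phase xi, phase beta, phase delta, phase nu, phase mu — 6 in total.
With 6 mandatory predecessors, the earliest phase iota can sit is position 6+1 = 7, and placing just those 6 first achieves it.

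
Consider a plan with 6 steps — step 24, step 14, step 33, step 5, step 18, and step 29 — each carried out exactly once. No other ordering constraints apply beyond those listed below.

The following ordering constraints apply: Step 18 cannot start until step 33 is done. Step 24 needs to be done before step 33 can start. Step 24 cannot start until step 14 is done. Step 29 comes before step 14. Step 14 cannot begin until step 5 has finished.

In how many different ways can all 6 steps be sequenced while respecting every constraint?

2

The steps with no prerequisites are step 5, step 29; any of them can be placed first.
Counting all ways to extend the partial order to a total order gives 2.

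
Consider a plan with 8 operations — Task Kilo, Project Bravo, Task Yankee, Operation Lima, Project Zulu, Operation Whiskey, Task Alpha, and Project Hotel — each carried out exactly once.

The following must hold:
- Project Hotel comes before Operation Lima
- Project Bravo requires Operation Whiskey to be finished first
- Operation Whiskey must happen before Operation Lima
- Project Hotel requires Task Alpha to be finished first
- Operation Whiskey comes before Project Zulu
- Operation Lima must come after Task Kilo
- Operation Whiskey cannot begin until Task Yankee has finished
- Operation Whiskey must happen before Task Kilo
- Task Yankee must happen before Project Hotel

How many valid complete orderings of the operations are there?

194

2 operations have no prerequisites (Task Yankee, Task Alpha), so any of them could come first.
Counting all ways to extend the partial order to a total order gives 194.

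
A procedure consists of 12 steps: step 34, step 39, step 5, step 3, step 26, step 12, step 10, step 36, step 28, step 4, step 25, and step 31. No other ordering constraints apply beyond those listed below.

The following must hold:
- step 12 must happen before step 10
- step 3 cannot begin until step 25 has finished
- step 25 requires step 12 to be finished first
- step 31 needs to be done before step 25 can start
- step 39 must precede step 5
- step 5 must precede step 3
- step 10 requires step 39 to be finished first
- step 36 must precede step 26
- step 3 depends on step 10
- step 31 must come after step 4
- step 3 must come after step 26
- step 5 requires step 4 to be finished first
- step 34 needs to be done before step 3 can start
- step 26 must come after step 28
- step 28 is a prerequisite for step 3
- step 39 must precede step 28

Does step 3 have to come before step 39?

The constraints actually force step 39 before step 3 (via step 39 → step 28 → step 3), not the other way around.
So step 3 does not have to come before step 39 — it cannot.

No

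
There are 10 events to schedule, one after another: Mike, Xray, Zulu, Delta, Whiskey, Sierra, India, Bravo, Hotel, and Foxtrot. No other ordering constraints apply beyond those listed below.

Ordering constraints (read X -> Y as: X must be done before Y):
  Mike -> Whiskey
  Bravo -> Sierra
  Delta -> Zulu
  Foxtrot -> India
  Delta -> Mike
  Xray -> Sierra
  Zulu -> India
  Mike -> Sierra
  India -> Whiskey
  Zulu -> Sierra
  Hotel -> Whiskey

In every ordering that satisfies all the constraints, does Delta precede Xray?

No

Delta and Xray are not related by any chain of constraints.
There exist valid orderings with Xray before Delta, so Delta is not required to come first.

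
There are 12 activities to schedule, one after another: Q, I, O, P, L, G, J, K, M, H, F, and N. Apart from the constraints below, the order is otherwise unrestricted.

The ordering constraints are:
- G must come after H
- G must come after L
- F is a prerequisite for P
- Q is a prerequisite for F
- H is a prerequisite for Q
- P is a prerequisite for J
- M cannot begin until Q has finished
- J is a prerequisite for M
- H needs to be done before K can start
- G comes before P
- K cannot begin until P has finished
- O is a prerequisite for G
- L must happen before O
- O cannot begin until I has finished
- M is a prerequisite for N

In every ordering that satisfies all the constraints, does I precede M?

Yes

Tracing the constraints gives a chain: I → O → G → P → J → M.
Hence I necessarily comes before M.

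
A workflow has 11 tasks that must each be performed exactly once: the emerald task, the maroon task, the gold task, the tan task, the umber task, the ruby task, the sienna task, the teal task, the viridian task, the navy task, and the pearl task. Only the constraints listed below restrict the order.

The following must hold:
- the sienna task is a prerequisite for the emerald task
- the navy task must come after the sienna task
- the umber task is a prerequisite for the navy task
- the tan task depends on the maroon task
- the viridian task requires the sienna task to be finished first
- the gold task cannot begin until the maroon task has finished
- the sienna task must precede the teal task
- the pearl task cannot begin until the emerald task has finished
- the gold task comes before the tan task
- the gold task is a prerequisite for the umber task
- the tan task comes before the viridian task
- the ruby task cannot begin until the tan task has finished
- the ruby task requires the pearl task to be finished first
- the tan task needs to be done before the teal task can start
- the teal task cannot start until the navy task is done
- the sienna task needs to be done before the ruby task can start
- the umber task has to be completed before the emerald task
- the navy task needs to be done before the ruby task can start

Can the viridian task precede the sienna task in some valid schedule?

The constraints give a chain the sienna task → the viridian task, which forces the sienna task before the viridian task.
Hence the viridian task can never be scheduled before the sienna task.

No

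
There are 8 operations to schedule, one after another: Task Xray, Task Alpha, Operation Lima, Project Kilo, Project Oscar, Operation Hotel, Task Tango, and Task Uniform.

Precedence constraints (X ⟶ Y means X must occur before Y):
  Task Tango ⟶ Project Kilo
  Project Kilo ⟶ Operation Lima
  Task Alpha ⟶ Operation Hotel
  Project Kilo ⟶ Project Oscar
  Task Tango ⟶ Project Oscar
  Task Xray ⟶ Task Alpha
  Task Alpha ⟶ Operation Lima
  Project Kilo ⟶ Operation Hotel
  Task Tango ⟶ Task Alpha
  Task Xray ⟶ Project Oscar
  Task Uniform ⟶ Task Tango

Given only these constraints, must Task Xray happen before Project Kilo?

No

Task Xray and Project Kilo are not related by any chain of constraints.
So Task Xray can come before Project Kilo or after — it is not forced.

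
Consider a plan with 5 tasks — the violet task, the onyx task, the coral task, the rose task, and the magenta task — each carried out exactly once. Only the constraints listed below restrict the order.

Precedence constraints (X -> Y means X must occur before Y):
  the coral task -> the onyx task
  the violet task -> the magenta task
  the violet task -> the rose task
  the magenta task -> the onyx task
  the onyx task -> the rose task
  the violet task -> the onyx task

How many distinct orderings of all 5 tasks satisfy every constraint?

The tasks with no prerequisites are the violet task, the coral task; any of them can be placed first.
Enumerating by repeatedly choosing an available task (one whose prerequisites are all placed) gives 3 distinct complete orderings.

3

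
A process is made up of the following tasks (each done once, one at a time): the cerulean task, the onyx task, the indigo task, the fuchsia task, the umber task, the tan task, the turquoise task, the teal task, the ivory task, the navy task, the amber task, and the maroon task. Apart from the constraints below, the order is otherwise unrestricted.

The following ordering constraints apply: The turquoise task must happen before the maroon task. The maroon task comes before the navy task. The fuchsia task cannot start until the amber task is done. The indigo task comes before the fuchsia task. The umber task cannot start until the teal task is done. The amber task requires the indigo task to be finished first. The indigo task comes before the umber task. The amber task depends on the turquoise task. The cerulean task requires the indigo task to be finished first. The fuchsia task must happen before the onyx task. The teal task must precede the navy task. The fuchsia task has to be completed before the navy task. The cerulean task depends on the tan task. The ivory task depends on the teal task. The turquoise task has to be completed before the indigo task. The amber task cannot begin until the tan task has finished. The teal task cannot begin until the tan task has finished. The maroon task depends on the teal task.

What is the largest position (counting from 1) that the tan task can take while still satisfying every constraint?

3

Every task that must follow the tan task has to come after it. Tracing all chains starting from the tan task, those tasks are: the cerulean task, the onyx task, the fuchsia task, the umber task, the teal task, the ivory task, the navy task, the amber task, the maroon task — 9 in total.
So at least 9 tasks follow the tan task, putting the tan task no later than position 3. That position is achievable by scheduling everything else first.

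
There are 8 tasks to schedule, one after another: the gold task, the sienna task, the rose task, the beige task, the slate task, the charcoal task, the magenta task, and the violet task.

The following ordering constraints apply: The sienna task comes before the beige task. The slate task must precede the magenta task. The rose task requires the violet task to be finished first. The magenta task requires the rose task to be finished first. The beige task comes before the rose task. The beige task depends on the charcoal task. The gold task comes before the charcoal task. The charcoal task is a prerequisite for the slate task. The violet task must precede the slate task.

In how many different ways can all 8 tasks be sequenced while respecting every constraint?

45

3 tasks have no prerequisites (the gold task, the sienna task, the violet task), so any of them could come first.
Systematically extending each partial ordering one task at a time and counting, there are 45 complete orderings.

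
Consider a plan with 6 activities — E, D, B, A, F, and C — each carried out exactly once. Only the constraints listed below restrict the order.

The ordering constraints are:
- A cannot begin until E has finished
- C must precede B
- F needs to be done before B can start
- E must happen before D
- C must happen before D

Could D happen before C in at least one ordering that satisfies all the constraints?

No

The constraints give a chain C → D, which forces C before D.
So no valid ordering can have D before C.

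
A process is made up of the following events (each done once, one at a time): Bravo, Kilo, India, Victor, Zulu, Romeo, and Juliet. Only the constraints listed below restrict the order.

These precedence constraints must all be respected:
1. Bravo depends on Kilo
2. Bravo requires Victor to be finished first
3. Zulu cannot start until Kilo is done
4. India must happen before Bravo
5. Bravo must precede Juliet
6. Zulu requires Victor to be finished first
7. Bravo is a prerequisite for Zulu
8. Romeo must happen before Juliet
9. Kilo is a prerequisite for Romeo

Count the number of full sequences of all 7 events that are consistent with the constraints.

42

3 events have no prerequisites (Kilo, India, Victor), so any of them could come first.
Counting all ways to extend the partial order to a total order gives 42.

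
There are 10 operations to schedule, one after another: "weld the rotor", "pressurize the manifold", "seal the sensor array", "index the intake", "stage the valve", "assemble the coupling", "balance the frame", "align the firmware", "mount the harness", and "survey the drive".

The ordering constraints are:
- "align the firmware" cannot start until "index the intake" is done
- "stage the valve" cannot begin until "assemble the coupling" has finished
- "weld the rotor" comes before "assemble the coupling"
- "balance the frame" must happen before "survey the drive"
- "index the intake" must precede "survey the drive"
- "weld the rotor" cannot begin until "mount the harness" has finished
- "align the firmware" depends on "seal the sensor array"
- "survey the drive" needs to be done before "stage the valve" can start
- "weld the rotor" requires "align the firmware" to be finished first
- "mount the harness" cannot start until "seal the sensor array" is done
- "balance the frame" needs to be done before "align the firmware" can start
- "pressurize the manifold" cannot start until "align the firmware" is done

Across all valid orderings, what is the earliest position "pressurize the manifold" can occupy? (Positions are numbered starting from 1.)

Every operation that must precede "pressurize the manifold" has to come before it. Tracing all chains that end at "pressurize the manifold", those operations are: "seal the sensor array", "index the intake", "balance the frame", "align the firmware" — 4 in total.
So at minimum 4 operations come before "pressurize the manifold", putting "pressurize the manifold" no earlier than position 5. That position is achievable by scheduling exactly those predecessors first.

5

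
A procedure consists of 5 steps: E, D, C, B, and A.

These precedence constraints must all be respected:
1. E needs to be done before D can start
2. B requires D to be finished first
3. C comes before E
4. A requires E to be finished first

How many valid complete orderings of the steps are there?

Only C has no prerequisites, so it must go first.
Counting all ways to extend the partial order to a total order gives 3.

3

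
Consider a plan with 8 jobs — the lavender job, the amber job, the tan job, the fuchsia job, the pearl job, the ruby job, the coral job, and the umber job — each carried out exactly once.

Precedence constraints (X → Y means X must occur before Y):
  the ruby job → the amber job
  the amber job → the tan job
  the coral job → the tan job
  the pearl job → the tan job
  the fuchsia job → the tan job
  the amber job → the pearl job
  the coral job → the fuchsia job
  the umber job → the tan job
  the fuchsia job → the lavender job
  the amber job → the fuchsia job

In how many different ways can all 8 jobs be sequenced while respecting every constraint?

3 jobs have no prerequisites (the ruby job, the coral job, the umber job), so any of them could come first.
Counting all ways to extend the partial order to a total order gives 112.

112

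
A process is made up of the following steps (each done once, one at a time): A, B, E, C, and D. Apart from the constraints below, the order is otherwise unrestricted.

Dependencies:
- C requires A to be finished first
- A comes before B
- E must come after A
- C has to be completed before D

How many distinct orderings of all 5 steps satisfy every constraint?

12

Only A has no prerequisites, so it must go first.
Systematically extending each partial ordering one step at a time and counting, there are 12 complete orderings.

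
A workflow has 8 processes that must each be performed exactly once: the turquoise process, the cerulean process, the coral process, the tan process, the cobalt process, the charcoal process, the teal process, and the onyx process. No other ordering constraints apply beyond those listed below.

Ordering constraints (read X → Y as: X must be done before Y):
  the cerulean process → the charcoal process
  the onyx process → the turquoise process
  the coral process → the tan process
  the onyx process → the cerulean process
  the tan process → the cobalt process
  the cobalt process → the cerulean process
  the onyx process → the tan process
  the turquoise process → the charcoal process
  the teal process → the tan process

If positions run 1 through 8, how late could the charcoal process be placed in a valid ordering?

The charcoal process has no required successors, so nothing stops it from going last (position 8).

8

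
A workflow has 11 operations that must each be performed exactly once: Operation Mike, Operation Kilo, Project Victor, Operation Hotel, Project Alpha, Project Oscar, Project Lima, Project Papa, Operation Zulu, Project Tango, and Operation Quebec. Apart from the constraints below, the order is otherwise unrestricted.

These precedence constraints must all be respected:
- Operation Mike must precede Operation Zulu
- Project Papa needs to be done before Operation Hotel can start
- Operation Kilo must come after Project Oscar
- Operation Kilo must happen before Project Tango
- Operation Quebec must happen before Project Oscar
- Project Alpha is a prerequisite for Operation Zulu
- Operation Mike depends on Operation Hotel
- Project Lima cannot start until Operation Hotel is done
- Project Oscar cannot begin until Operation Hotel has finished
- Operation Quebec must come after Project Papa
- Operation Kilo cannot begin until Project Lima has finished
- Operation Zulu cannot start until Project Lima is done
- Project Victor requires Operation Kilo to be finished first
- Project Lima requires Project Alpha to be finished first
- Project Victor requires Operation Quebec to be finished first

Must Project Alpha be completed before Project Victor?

Yes

Tracing the constraints gives a chain: Project Alpha → Project Lima → Operation Kilo → Project Victor.
Hence Project Alpha necessarily comes before Project Victor.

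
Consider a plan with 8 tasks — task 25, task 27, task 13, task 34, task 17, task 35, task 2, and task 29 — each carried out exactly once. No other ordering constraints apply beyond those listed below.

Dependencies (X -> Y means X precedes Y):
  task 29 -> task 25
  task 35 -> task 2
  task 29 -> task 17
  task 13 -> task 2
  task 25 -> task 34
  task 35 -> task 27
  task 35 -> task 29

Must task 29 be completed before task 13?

No chain of constraints connects task 29 to task 13 in either direction.
There exist valid orderings with task 13 before task 29, so task 29 is not required to come first.

No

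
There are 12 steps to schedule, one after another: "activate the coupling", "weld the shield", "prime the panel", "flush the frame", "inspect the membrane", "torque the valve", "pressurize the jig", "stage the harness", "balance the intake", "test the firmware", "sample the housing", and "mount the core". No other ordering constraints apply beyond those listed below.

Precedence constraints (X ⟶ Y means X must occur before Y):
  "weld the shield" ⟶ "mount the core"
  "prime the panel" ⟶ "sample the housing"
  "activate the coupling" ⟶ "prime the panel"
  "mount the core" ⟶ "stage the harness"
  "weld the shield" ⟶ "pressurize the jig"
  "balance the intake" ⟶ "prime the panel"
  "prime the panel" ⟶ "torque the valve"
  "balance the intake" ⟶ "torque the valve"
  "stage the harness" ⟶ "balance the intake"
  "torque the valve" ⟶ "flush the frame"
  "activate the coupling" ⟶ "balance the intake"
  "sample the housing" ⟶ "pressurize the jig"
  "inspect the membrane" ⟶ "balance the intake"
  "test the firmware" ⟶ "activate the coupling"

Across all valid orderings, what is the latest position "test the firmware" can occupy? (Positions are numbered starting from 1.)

5

Every step that must follow "test the firmware" has to come after it. Tracing all chains starting from "test the firmware", those steps are: "activate the coupling", "prime the panel", "flush the frame", "torque the valve", "pressurize the jig", "balance the intake", "sample the housing" — 7 in total.
With 7 mandatory successors out of 12 steps total, the latest slot for "test the firmware" is 12−7 = 5, and it's reachable by doing all non-successors before "test the firmware".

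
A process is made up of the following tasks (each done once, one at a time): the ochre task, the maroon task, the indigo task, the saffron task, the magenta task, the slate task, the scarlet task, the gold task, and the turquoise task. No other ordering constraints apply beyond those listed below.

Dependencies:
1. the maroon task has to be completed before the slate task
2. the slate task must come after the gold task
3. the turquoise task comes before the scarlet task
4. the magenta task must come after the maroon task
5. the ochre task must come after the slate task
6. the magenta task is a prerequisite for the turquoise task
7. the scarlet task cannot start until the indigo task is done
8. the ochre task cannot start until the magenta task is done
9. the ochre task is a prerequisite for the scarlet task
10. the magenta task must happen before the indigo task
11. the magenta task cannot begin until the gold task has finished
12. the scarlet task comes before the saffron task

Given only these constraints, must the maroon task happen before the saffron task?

Yes

Tracing the constraints gives a chain: the maroon task → the magenta task → the turquoise task → the scarlet task → the saffron task.
So the maroon task must precede the saffron task in any valid ordering.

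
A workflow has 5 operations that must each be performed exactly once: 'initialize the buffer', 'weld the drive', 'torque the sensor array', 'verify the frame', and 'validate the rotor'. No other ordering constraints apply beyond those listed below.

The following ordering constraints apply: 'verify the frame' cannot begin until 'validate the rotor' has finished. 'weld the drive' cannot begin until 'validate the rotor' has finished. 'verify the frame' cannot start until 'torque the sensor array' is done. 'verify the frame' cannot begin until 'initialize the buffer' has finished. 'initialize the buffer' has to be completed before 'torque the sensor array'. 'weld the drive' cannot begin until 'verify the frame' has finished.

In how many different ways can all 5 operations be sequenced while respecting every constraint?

2 operations have no prerequisites ('initialize the buffer', 'validate the rotor'), so any of them could come first.
Systematically extending each partial ordering one operation at a time and counting, there are 3 complete orderings.

3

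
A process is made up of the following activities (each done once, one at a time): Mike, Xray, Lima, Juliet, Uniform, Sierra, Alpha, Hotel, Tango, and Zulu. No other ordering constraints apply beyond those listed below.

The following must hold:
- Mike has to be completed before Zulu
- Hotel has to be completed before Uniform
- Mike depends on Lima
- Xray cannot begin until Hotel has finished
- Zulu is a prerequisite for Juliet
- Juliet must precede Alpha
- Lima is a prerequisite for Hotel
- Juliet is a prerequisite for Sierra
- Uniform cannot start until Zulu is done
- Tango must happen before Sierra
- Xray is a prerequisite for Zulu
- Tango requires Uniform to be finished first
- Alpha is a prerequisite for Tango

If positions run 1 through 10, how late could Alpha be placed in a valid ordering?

Following every chain forward from Alpha, the activities that must come later are Sierra, Tango — 2 of them.
So at least 2 activities follow Alpha, putting Alpha no later than position 8. That position is achievable by scheduling everything else first.

8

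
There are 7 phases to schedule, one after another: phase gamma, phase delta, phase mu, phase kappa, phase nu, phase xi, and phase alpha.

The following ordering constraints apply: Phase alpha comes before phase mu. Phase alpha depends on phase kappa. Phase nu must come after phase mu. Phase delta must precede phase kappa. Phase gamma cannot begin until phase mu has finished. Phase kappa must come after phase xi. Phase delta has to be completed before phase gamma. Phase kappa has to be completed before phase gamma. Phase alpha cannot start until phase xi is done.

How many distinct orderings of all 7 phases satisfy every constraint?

2 phases have no prerequisites (phase delta, phase xi), so any of them could come first.
Counting all ways to extend the partial order to a total order gives 4.

4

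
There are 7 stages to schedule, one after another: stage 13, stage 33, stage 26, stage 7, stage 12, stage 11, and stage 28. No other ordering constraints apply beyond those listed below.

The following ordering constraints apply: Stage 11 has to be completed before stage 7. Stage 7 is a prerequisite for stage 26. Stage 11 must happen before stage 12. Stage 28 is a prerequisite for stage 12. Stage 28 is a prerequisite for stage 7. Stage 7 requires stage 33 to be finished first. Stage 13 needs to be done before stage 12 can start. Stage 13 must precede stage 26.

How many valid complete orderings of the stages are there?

4 stages have no prerequisites (stage 13, stage 33, stage 11, stage 28), so any of them could come first.
Systematically extending each partial ordering one stage at a time and counting, there are 90 complete orderings.

90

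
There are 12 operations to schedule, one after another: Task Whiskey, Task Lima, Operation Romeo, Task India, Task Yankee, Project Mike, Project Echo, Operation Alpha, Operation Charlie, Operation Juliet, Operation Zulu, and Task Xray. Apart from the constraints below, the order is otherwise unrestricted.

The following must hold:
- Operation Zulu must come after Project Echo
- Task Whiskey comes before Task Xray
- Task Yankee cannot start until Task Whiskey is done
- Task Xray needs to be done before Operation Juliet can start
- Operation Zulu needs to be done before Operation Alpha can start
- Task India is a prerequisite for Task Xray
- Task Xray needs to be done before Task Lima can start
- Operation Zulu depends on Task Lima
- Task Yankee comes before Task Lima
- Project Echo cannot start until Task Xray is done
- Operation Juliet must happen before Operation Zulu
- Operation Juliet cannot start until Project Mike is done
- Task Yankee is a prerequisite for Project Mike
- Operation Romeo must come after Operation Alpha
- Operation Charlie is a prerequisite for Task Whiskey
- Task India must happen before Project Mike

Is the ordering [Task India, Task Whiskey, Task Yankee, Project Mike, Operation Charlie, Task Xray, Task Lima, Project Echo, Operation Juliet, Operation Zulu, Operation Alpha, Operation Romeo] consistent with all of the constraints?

No

The sequence places Task Whiskey ahead of Operation Charlie.
Since Operation Charlie is required before Task Whiskey, the ordering is invalid.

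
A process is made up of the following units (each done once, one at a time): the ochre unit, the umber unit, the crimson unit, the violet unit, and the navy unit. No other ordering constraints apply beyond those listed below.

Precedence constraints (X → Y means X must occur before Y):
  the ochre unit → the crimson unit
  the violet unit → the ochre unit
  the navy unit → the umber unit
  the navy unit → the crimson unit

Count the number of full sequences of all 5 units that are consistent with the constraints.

2 units have no prerequisites (the violet unit, the navy unit), so any of them could come first.
Counting all ways to extend the partial order to a total order gives 9.

9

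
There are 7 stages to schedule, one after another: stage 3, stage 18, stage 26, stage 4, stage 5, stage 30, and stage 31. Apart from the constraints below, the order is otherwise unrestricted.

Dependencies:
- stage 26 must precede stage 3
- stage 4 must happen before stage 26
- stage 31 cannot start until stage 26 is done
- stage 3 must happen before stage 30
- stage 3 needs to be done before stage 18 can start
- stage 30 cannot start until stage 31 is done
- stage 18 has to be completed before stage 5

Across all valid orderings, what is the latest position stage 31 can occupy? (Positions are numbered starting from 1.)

6

The only stage forced after stage 31 (directly or by a chain) is stage 30.
With 1 mandatory successor out of 7 stages total, the latest slot for stage 31 is 7−1 = 6, and it's reachable by doing all non-successors before stage 31.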